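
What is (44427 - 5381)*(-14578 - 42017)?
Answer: -2209808370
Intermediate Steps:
(44427 - 5381)*(-14578 - 42017) = 39046*(-56595) = -2209808370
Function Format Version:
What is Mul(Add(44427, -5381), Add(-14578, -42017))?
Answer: -2209808370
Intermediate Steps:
Mul(Add(44427, -5381), Add(-14578, -42017)) = Mul(39046, -56595) = -2209808370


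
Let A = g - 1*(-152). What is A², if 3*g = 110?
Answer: 320356/9 ≈ 35595.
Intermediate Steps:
g = 110/3 (g = (⅓)*110 = 110/3 ≈ 36.667)
A = 566/3 (A = 110/3 - 1*(-152) = 110/3 + 152 = 566/3 ≈ 188.67)
A² = (566/3)² = 320356/9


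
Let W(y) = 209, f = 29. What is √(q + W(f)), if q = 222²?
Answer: √49493 ≈ 222.47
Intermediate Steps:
q = 49284
√(q + W(f)) = √(49284 + 209) = √49493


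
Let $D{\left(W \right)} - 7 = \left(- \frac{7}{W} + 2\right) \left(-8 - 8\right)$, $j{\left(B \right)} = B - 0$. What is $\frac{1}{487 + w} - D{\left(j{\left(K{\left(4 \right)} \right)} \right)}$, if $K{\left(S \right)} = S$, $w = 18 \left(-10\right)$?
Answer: $- \frac{920}{307} \approx -2.9967$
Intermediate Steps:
$w = -180$
$j{\left(B \right)} = B$ ($j{\left(B \right)} = B + 0 = B$)
$D{\left(W \right)} = -25 + \frac{112}{W}$ ($D{\left(W \right)} = 7 + \left(- \frac{7}{W} + 2\right) \left(-8 - 8\right) = 7 + \left(2 - \frac{7}{W}\right) \left(-16\right) = 7 - \left(32 - \frac{112}{W}\right) = -25 + \frac{112}{W}$)
$\frac{1}{487 + w} - D{\left(j{\left(K{\left(4 \right)} \right)} \right)} = \frac{1}{487 - 180} - \left(-25 + \frac{112}{4}\right) = \frac{1}{307} - \left(-25 + 112 \cdot \frac{1}{4}\right) = \frac{1}{307} - \left(-25 + 28\right) = \frac{1}{307} - 3 = - \frac{920}{307}$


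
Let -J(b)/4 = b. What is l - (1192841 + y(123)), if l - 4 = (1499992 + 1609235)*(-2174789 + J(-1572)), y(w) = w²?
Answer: -6742363066693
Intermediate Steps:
J(b) = -4*b
l = -6742361858723 (l = 4 + (1499992 + 1609235)*(-2174789 - 4*(-1572)) = 4 + 3109227*(-2174789 + 6288) = 4 + 3109227*(-2168501) = 4 - 6742361858727 = -6742361858723)
l - (1192841 + y(123)) = -6742361858723 - (1192841 + 123²) = -6742361858723 - (1192841 + 15129) = -6742361858723 - 1*1207970 = -6742361858723 - 1207970 = -6742363066693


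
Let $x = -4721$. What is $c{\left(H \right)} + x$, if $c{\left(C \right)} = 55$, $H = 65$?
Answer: $-4666$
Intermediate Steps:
$c{\left(H \right)} + x = 55 - 4721 = -4666$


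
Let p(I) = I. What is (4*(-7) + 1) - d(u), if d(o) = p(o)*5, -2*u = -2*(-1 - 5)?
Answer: 3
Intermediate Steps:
u = -6 (u = -(-1)*(-1 - 5) = -(-1)*(-6) = -½*12 = -6)
d(o) = 5*o (d(o) = o*5 = 5*o)
(4*(-7) + 1) - d(u) = (4*(-7) + 1) - 5*(-6) = (-28 + 1) - 1*(-30) = -27 + 30 = 3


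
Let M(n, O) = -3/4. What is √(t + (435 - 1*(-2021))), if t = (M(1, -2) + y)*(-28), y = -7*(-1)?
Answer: √2281 ≈ 47.760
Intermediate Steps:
M(n, O) = -¾ (M(n, O) = -3*¼ = -¾)
y = 7
t = -175 (t = (-¾ + 7)*(-28) = (25/4)*(-28) = -175)
√(t + (435 - 1*(-2021))) = √(-175 + (435 - 1*(-2021))) = √(-175 + (435 + 2021)) = √(-175 + 2456) = √2281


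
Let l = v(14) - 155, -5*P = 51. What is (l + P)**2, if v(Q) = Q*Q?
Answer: 23716/25 ≈ 948.64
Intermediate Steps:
v(Q) = Q**2
P = -51/5 (P = -1/5*51 = -51/5 ≈ -10.200)
l = 41 (l = 14**2 - 155 = 196 - 155 = 41)
(l + P)**2 = (41 - 51/5)**2 = (154/5)**2 = 23716/25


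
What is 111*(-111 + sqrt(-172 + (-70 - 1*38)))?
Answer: -12321 + 222*I*sqrt(70) ≈ -12321.0 + 1857.4*I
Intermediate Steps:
111*(-111 + sqrt(-172 + (-70 - 1*38))) = 111*(-111 + sqrt(-172 + (-70 - 38))) = 111*(-111 + sqrt(-172 - 108)) = 111*(-111 + sqrt(-280)) = 111*(-111 + 2*I*sqrt(70)) = -12321 + 222*I*sqrt(70)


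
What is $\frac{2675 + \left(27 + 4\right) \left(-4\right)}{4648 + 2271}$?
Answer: $\frac{2551}{6919} \approx 0.36869$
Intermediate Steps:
$\frac{2675 + \left(27 + 4\right) \left(-4\right)}{4648 + 2271} = \frac{2675 + 31 \left(-4\right)}{6919} = \left(2675 - 124\right) \frac{1}{6919} = 2551 \cdot \frac{1}{6919} = \frac{2551}{6919}$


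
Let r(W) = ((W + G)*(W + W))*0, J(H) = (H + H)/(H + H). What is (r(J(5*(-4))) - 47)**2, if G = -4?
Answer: 2209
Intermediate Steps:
J(H) = 1 (J(H) = (2*H)/((2*H)) = (2*H)*(1/(2*H)) = 1)
r(W) = 0 (r(W) = ((W - 4)*(W + W))*0 = ((-4 + W)*(2*W))*0 = (2*W*(-4 + W))*0 = 0)
(r(J(5*(-4))) - 47)**2 = (0 - 47)**2 = (-47)**2 = 2209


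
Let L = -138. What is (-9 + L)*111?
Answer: -16317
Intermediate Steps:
(-9 + L)*111 = (-9 - 138)*111 = -147*111 = -16317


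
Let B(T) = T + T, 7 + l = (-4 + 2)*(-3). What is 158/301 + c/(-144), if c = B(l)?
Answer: 11677/21672 ≈ 0.53881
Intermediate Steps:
l = -1 (l = -7 + (-4 + 2)*(-3) = -7 - 2*(-3) = -7 + 6 = -1)
B(T) = 2*T
c = -2 (c = 2*(-1) = -2)
158/301 + c/(-144) = 158/301 - 2/(-144) = 158*(1/301) - 2*(-1/144) = 158/301 + 1/72 = 11677/21672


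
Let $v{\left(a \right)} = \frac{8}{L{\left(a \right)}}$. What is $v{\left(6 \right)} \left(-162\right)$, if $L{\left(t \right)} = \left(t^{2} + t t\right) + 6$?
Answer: $- \frac{216}{13} \approx -16.615$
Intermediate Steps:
$L{\left(t \right)} = 6 + 2 t^{2}$ ($L{\left(t \right)} = \left(t^{2} + t^{2}\right) + 6 = 2 t^{2} + 6 = 6 + 2 t^{2}$)
$v{\left(a \right)} = \frac{8}{6 + 2 a^{2}}$
$v{\left(6 \right)} \left(-162\right) = \frac{4}{3 + 6^{2}} \left(-162\right) = \frac{4}{3 + 36} \left(-162\right) = \frac{4}{39} \left(-162\right) = - \frac{216}{13}$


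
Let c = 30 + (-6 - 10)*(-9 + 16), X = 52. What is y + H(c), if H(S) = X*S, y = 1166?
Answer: -3098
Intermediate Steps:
c = -82 (c = 30 - 16*7 = 30 - 112 = -82)
H(S) = 52*S
y + H(c) = 1166 + 52*(-82) = 1166 - 4264 = -3098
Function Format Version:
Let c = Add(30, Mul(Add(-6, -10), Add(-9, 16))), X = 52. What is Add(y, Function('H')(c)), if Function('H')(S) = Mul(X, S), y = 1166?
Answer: -3098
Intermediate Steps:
c = -82 (c = Add(30, Mul(-16, 7)) = Add(30, -112) = -82)
Function('H')(S) = Mul(52, S)
Add(y, Function('H')(c)) = Add(1166, Mul(52, -82)) = Add(1166, -4264) = -3098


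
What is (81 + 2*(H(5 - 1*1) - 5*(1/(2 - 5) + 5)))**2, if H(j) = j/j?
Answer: 11881/9 ≈ 1320.1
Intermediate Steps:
H(j) = 1
(81 + 2*(H(5 - 1*1) - 5*(1/(2 - 5) + 5)))**2 = (81 + 2*(1 - 5*(1/(2 - 5) + 5)))**2 = (81 + 2*(1 - 5*(1/(-3) + 5)))**2 = (81 + 2*(1 - 5*(-1/3 + 5)))**2 = (81 + 2*(1 - 5*14/3))**2 = (81 + 2*(1 - 70/3))**2 = (81 + 2*(-67/3))**2 = (81 - 134/3)**2 = (109/3)**2 = 11881/9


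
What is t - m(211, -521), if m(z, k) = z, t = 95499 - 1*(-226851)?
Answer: 322139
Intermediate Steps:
t = 322350 (t = 95499 + 226851 = 322350)
t - m(211, -521) = 322350 - 1*211 = 322350 - 211 = 322139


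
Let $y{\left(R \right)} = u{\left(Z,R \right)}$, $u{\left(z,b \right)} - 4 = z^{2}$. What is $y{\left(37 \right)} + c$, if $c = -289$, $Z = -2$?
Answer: $-281$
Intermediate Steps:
$u{\left(z,b \right)} = 4 + z^{2}$
$y{\left(R \right)} = 8$ ($y{\left(R \right)} = 4 + \left(-2\right)^{2} = 4 + 4 = 8$)
$y{\left(37 \right)} + c = 8 - 289 = -281$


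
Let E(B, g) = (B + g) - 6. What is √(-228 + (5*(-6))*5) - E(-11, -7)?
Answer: 24 + 3*I*√42 ≈ 24.0 + 19.442*I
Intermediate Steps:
E(B, g) = -6 + B + g
√(-228 + (5*(-6))*5) - E(-11, -7) = √(-228 + (5*(-6))*5) - (-6 - 11 - 7) = √(-228 - 30*5) - 1*(-24) = √(-228 - 150) + 24 = √(-378) + 24 = 3*I*√42 + 24 = 24 + 3*I*√42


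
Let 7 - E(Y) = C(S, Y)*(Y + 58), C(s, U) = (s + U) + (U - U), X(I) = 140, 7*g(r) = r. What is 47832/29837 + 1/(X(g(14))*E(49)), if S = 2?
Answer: 36495786163/22765631000 ≈ 1.6031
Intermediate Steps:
g(r) = r/7
C(s, U) = U + s (C(s, U) = (U + s) + 0 = U + s)
E(Y) = 7 - (2 + Y)*(58 + Y) (E(Y) = 7 - (Y + 2)*(Y + 58) = 7 - (2 + Y)*(58 + Y))
47832/29837 + 1/(X(g(14))*E(49)) = 47832/29837 + 1/(140*(-109 - 1*49**2 - 60*49)) = 47832*(1/29837) + 1/(140*(-109 - 1*2401 - 2940)) = 47832/29837 + 1/(140*(-109 - 2401 - 2940)) = 47832/29837 + (1/140)/(-5450) = 47832/29837 + (1/140)*(-1/5450) = 47832/29837 - 1/763000 = 36495786163/22765631000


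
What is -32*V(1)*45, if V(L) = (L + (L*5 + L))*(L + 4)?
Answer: -50400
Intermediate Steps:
V(L) = 7*L*(4 + L) (V(L) = (L + (5*L + L))*(4 + L) = (L + 6*L)*(4 + L) = (7*L)*(4 + L) = 7*L*(4 + L))
-32*V(1)*45 = -224*(4 + 1)*45 = -224*5*45 = -32*35*45 = -1120*45 = -50400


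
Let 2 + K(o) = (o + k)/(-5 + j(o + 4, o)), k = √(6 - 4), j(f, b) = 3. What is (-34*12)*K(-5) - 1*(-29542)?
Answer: 29338 + 204*√2 ≈ 29627.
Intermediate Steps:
k = √2 ≈ 1.4142
K(o) = -2 - o/2 - √2/2 (K(o) = -2 + (o + √2)/(-5 + 3) = -2 + (o + √2)/(-2) = -2 + (o + √2)*(-½) = -2 + (-o/2 - √2/2) = -2 - o/2 - √2/2)
(-34*12)*K(-5) - 1*(-29542) = (-34*12)*(-2 - ½*(-5) - √2/2) - 1*(-29542) = -408*(-2 + 5/2 - √2/2) + 29542 = -408*(½ - √2/2) + 29542 = (-204 + 204*√2) + 29542 = 29338 + 204*√2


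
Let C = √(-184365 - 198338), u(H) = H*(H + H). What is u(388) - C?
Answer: 301088 - I*√382703 ≈ 3.0109e+5 - 618.63*I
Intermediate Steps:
u(H) = 2*H² (u(H) = H*(2*H) = 2*H²)
C = I*√382703 (C = √(-382703) = I*√382703 ≈ 618.63*I)
u(388) - C = 2*388² - I*√382703 = 2*150544 - I*√382703 = 301088 - I*√382703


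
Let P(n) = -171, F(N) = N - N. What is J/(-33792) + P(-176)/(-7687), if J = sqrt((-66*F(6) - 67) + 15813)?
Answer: 171/7687 - sqrt(15746)/33792 ≈ 0.018532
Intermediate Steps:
F(N) = 0
J = sqrt(15746) (J = sqrt((-66*0 - 67) + 15813) = sqrt((0 - 67) + 15813) = sqrt(-67 + 15813) = sqrt(15746) ≈ 125.48)
J/(-33792) + P(-176)/(-7687) = sqrt(15746)/(-33792) - 171/(-7687) = sqrt(15746)*(-1/33792) - 171*(-1/7687) = -sqrt(15746)/33792 + 171/7687 = 171/7687 - sqrt(15746)/33792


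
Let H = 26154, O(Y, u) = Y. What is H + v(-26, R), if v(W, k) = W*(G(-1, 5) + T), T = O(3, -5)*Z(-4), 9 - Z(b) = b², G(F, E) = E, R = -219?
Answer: 26570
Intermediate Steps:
Z(b) = 9 - b²
T = -21 (T = 3*(9 - 1*(-4)²) = 3*(9 - 1*16) = 3*(9 - 16) = 3*(-7) = -21)
v(W, k) = -16*W (v(W, k) = W*(5 - 21) = W*(-16) = -16*W)
H + v(-26, R) = 26154 - 16*(-26) = 26154 + 416 = 26570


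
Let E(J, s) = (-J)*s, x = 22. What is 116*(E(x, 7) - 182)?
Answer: -38976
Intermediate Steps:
E(J, s) = -J*s
116*(E(x, 7) - 182) = 116*(-1*22*7 - 182) = 116*(-154 - 182) = 116*(-336) = -38976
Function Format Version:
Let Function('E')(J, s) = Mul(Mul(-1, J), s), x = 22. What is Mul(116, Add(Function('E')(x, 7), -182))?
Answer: -38976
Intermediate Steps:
Function('E')(J, s) = Mul(-1, J, s)
Mul(116, Add(Function('E')(x, 7), -182)) = Mul(116, Add(Mul(-1, 22, 7), -182)) = Mul(116, Add(-154, -182)) = Mul(116, -336) = -38976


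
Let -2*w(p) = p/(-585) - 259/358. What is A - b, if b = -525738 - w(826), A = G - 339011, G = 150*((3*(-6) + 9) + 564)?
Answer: 113083013443/418860 ≈ 2.6998e+5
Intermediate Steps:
G = 83250 (G = 150*((-18 + 9) + 564) = 150*(-9 + 564) = 150*555 = 83250)
w(p) = 259/716 + p/1170 (w(p) = -(p/(-585) - 259/358)/2 = -(p*(-1/585) - 259*1/358)/2 = -(-p/585 - 259/358)/2 = -(-259/358 - p/585)/2 = 259/716 + p/1170)
A = -255761 (A = 83250 - 339011 = -255761)
b = -220211065903/418860 (b = -525738 - (259/716 + (1/1170)*826) = -525738 - (259/716 + 413/585) = -525738 - 1*447223/418860 = -525738 - 447223/418860 = -220211065903/418860 ≈ -5.2574e+5)
A - b = -255761 - 1*(-220211065903/418860) = -255761 + 220211065903/418860 = 113083013443/418860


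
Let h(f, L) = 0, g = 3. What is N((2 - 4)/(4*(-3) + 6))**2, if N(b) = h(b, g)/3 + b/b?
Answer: 1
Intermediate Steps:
N(b) = 1 (N(b) = 0/3 + b/b = 0*(1/3) + 1 = 0 + 1 = 1)
N((2 - 4)/(4*(-3) + 6))**2 = 1**2 = 1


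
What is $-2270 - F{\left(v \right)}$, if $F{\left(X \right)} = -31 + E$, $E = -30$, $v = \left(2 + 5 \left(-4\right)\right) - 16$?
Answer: $-2209$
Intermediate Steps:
$v = -34$ ($v = \left(2 - 20\right) - 16 = -18 - 16 = -34$)
$F{\left(X \right)} = -61$ ($F{\left(X \right)} = -31 - 30 = -61$)
$-2270 - F{\left(v \right)} = -2270 - -61 = -2270 + 61 = -2209$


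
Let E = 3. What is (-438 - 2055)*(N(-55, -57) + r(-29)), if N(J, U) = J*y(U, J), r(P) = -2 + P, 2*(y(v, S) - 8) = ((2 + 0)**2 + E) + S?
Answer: -2116557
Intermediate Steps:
y(v, S) = 23/2 + S/2 (y(v, S) = 8 + (((2 + 0)**2 + 3) + S)/2 = 8 + ((2**2 + 3) + S)/2 = 8 + ((4 + 3) + S)/2 = 8 + (7 + S)/2 = 8 + (7/2 + S/2) = 23/2 + S/2)
N(J, U) = J*(23/2 + J/2)
(-438 - 2055)*(N(-55, -57) + r(-29)) = (-438 - 2055)*((1/2)*(-55)*(23 - 55) + (-2 - 29)) = -2493*((1/2)*(-55)*(-32) - 31) = -2493*(880 - 31) = -2493*849 = -2116557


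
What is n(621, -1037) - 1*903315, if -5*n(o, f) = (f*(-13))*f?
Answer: 9463222/5 ≈ 1.8926e+6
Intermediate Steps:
n(o, f) = 13*f²/5 (n(o, f) = -f*(-13)*f/5 = -(-13*f)*f/5 = -(-13)*f²/5 = 13*f²/5)
n(621, -1037) - 1*903315 = (13/5)*(-1037)² - 1*903315 = (13/5)*1075369 - 903315 = 13979797/5 - 903315 = 9463222/5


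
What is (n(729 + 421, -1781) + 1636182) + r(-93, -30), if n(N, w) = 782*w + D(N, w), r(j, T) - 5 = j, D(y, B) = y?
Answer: 244502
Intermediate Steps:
r(j, T) = 5 + j
n(N, w) = N + 782*w (n(N, w) = 782*w + N = N + 782*w)
(n(729 + 421, -1781) + 1636182) + r(-93, -30) = (((729 + 421) + 782*(-1781)) + 1636182) + (5 - 93) = ((1150 - 1392742) + 1636182) - 88 = (-1391592 + 1636182) - 88 = 244590 - 88 = 244502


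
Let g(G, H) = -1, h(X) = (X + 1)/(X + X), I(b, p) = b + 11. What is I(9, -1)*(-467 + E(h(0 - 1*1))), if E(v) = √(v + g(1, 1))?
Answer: -9340 + 20*I ≈ -9340.0 + 20.0*I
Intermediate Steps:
I(b, p) = 11 + b
h(X) = (1 + X)/(2*X) (h(X) = (1 + X)/((2*X)) = (1 + X)*(1/(2*X)) = (1 + X)/(2*X))
E(v) = √(-1 + v) (E(v) = √(v - 1) = √(-1 + v))
I(9, -1)*(-467 + E(h(0 - 1*1))) = (11 + 9)*(-467 + √(-1 + (1 + (0 - 1*1))/(2*(0 - 1*1)))) = 20*(-467 + √(-1 + (1 + (0 - 1))/(2*(0 - 1)))) = 20*(-467 + √(-1 + (½)*(1 - 1)/(-1))) = 20*(-467 + √(-1 + (½)*(-1)*0)) = 20*(-467 + √(-1 + 0)) = 20*(-467 + √(-1)) = 20*(-467 + I) = -9340 + 20*I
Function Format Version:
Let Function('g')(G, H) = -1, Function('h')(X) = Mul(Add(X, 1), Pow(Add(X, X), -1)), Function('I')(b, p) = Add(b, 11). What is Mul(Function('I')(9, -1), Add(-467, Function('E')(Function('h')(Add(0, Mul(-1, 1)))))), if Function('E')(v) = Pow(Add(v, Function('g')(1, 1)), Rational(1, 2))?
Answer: Add(-9340, Mul(20, I)) ≈ Add(-9340.0, Mul(20.000, I))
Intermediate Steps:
Function('I')(b, p) = Add(11, b)
Function('h')(X) = Mul(Rational(1, 2), Pow(X, -1), Add(1, X)) (Function('h')(X) = Mul(Add(1, X), Pow(Mul(2, X), -1)) = Mul(Add(1, X), Mul(Rational(1, 2), Pow(X, -1))) = Mul(Rational(1, 2), Pow(X, -1), Add(1, X)))
Function('E')(v) = Pow(Add(-1, v), Rational(1, 2)) (Function('E')(v) = Pow(Add(v, -1), Rational(1, 2)) = Pow(Add(-1, v), Rational(1, 2)))
Mul(Function('I')(9, -1), Add(-467, Function('E')(Function('h')(Add(0, Mul(-1, 1)))))) = Mul(Add(11, 9), Add(-467, Pow(Add(-1, Mul(Rational(1, 2), Pow(Add(0, Mul(-1, 1)), -1), Add(1, Add(0, Mul(-1, 1))))), Rational(1, 2)))) = Mul(20, Add(-467, Pow(Add(-1, Mul(Rational(1, 2), Pow(Add(0, -1), -1), Add(1, Add(0, -1)))), Rational(1, 2)))) = Mul(20, Add(-467, Pow(Add(-1, Mul(Rational(1, 2), Pow(-1, -1), Add(1, -1))), Rational(1, 2)))) = Mul(20, Add(-467, Pow(Add(-1, Mul(Rational(1, 2), -1, 0)), Rational(1, 2)))) = Mul(20, Add(-467, Pow(Add(-1, 0), Rational(1, 2)))) = Mul(20, Add(-467, Pow(-1, Rational(1, 2)))) = Mul(20, Add(-467, I)) = Add(-9340, Mul(20, I))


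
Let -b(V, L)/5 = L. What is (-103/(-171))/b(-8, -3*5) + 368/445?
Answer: 953087/1141425 ≈ 0.83500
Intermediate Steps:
b(V, L) = -5*L
(-103/(-171))/b(-8, -3*5) + 368/445 = (-103/(-171))/((-(-15)*5)) + 368/445 = (-103*(-1/171))/((-5*(-15))) + 368*(1/445) = (103/171)/75 + 368/445 = (103/171)*(1/75) + 368/445 = 103/12825 + 368/445 = 953087/1141425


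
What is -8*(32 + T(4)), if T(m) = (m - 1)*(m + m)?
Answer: -448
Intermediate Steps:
T(m) = 2*m*(-1 + m) (T(m) = (-1 + m)*(2*m) = 2*m*(-1 + m))
-8*(32 + T(4)) = -8*(32 + 2*4*(-1 + 4)) = -8*(32 + 2*4*3) = -8*(32 + 24) = -8*56 = -448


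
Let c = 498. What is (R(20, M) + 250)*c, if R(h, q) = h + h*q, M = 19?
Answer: 323700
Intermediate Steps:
(R(20, M) + 250)*c = (20*(1 + 19) + 250)*498 = (20*20 + 250)*498 = (400 + 250)*498 = 650*498 = 323700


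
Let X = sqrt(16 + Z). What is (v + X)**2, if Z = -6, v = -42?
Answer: (42 - sqrt(10))**2 ≈ 1508.4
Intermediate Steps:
X = sqrt(10) (X = sqrt(16 - 6) = sqrt(10) ≈ 3.1623)
(v + X)**2 = (-42 + sqrt(10))**2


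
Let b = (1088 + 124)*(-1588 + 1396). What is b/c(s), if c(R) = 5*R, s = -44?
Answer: 58176/55 ≈ 1057.7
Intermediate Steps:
b = -232704 (b = 1212*(-192) = -232704)
b/c(s) = -232704/(5*(-44)) = -232704/(-220) = -232704*(-1/220) = 58176/55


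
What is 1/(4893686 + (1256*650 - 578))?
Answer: 1/5709508 ≈ 1.7515e-7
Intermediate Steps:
1/(4893686 + (1256*650 - 578)) = 1/(4893686 + (816400 - 578)) = 1/(4893686 + 815822) = 1/5709508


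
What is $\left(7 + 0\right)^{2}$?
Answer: $49$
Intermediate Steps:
$\left(7 + 0\right)^{2} = 7^{2} = 49$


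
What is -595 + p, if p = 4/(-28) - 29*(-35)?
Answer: 2939/7 ≈ 419.86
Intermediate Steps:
p = 7104/7 (p = 4*(-1/28) + 1015 = -⅐ + 1015 = 7104/7 ≈ 1014.9)
-595 + p = -595 + 7104/7 = 2939/7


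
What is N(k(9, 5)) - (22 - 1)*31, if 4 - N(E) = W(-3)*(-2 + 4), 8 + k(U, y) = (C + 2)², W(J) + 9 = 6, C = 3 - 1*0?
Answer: -641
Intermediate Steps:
C = 3 (C = 3 + 0 = 3)
W(J) = -3 (W(J) = -9 + 6 = -3)
k(U, y) = 17 (k(U, y) = -8 + (3 + 2)² = -8 + 5² = -8 + 25 = 17)
N(E) = 10 (N(E) = 4 - (-3)*(-2 + 4) = 4 - (-3)*2 = 4 - 1*(-6) = 4 + 6 = 10)
N(k(9, 5)) - (22 - 1)*31 = 10 - (22 - 1)*31 = 10 - 21*31 = 10 - 1*651 = 10 - 651 = -641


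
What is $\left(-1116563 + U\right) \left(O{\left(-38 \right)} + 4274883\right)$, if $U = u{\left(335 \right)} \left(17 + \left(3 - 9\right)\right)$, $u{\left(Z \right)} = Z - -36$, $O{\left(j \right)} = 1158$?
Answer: $-4757018643762$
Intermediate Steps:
$u{\left(Z \right)} = 36 + Z$ ($u{\left(Z \right)} = Z + 36 = 36 + Z$)
$U = 4081$ ($U = \left(36 + 335\right) \left(17 + \left(3 - 9\right)\right) = 371 \left(17 - 6\right) = 371 \cdot 11 = 4081$)
$\left(-1116563 + U\right) \left(O{\left(-38 \right)} + 4274883\right) = \left(-1116563 + 4081\right) \left(1158 + 4274883\right) = \left(-1112482\right) 4276041 = -4757018643762$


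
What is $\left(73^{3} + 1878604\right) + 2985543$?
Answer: $5253164$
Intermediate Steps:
$\left(73^{3} + 1878604\right) + 2985543 = \left(389017 + 1878604\right) + 2985543 = 2267621 + 2985543 = 5253164$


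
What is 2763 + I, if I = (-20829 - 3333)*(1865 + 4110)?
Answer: -144365187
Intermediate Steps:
I = -144367950 (I = -24162*5975 = -144367950)
2763 + I = 2763 - 144367950 = -144365187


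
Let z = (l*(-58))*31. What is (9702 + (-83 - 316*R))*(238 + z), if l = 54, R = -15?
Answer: -1390726586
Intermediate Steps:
z = -97092 (z = (54*(-58))*31 = -3132*31 = -97092)
(9702 + (-83 - 316*R))*(238 + z) = (9702 + (-83 - 316*(-15)))*(238 - 97092) = (9702 + (-83 + 4740))*(-96854) = (9702 + 4657)*(-96854) = 14359*(-96854) = -1390726586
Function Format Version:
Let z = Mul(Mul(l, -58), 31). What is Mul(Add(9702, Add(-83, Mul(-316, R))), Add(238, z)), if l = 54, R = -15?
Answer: -1390726586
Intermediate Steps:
z = -97092 (z = Mul(Mul(54, -58), 31) = Mul(-3132, 31) = -97092)
Mul(Add(9702, Add(-83, Mul(-316, R))), Add(238, z)) = Mul(Add(9702, Add(-83, Mul(-316, -15))), Add(238, -97092)) = Mul(Add(9702, Add(-83, 4740)), -96854) = Mul(Add(9702, 4657), -96854) = Mul(14359, -96854) = -1390726586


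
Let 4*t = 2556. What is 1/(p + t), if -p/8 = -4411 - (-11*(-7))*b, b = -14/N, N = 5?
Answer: 5/171011 ≈ 2.9238e-5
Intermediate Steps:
t = 639 (t = (1/4)*2556 = 639)
b = -14/5 ≈ -2.8000
p = 167816/5 (p = -8*(-4411 - (-11*(-7))*(-14)/5) = -8*(-4411 - 77*(-14)/5) = -8*(-4411 - 1*(-1078/5)) = -8*(-4411 + 1078/5) = -8*(-20977/5) = 167816/5 ≈ 33563.)
1/(p + t) = 1/(167816/5 + 639) = 1/(171011/5) = 5/171011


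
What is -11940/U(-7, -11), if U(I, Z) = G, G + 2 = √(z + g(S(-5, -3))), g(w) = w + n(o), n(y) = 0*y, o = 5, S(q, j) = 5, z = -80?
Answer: 23880/79 + 59700*I*√3/79 ≈ 302.28 + 1308.9*I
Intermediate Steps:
n(y) = 0
g(w) = w (g(w) = w + 0 = w)
G = -2 + 5*I*√3 (G = -2 + √(-80 + 5) = -2 + √(-75) = -2 + 5*I*√3 ≈ -2.0 + 8.6602*I)
U(I, Z) = -2 + 5*I*√3
-11940/U(-7, -11) = -11940/(-2 + 5*I*√3)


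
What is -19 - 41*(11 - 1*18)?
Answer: 268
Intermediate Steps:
-19 - 41*(11 - 1*18) = -19 - 41*(11 - 18) = -19 - 41*(-7) = -19 + 287 = 268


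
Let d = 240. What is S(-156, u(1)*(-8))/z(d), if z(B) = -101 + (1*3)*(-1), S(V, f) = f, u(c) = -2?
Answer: -2/13 ≈ -0.15385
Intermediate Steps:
z(B) = -104 (z(B) = -101 + 3*(-1) = -101 - 3 = -104)
S(-156, u(1)*(-8))/z(d) = -2*(-8)/(-104) = 16*(-1/104) = -2/13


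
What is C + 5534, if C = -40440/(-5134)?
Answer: 14225998/2567 ≈ 5541.9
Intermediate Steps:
C = 20220/2567 (C = -40440*(-1/5134) = 20220/2567 ≈ 7.8769)
C + 5534 = 20220/2567 + 5534 = 14225998/2567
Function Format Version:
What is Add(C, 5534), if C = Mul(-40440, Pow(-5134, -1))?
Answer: Rational(14225998, 2567) ≈ 5541.9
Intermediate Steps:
C = Rational(20220, 2567) (C = Mul(-40440, Rational(-1, 5134)) = Rational(20220, 2567) ≈ 7.8769)
Add(C, 5534) = Add(Rational(20220, 2567), 5534) = Rational(14225998, 2567)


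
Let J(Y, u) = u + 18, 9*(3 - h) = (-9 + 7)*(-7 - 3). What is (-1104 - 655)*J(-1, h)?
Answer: -297271/9 ≈ -33030.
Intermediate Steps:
h = 7/9 (h = 3 - (-9 + 7)*(-7 - 3)/9 = 3 - (-2)*(-10)/9 = 3 - ⅑*20 = 3 - 20/9 = 7/9 ≈ 0.77778)
J(Y, u) = 18 + u
(-1104 - 655)*J(-1, h) = (-1104 - 655)*(18 + 7/9) = -1759*169/9 = -297271/9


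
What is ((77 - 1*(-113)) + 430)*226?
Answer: 140120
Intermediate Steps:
((77 - 1*(-113)) + 430)*226 = ((77 + 113) + 430)*226 = (190 + 430)*226 = 620*226 = 140120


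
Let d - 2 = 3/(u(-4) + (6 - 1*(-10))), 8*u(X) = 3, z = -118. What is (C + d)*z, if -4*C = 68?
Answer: 229038/131 ≈ 1748.4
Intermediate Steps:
u(X) = 3/8 (u(X) = (⅛)*3 = 3/8)
C = -17 (C = -¼*68 = -17)
d = 286/131 (d = 2 + 3/(3/8 + (6 - 1*(-10))) = 2 + 3/(3/8 + (6 + 10)) = 2 + 3/(3/8 + 16) = 2 + 3/(131/8) = 2 + (8/131)*3 = 2 + 24/131 = 286/131 ≈ 2.1832)
(C + d)*z = (-17 + 286/131)*(-118) = -1941/131*(-118) = 229038/131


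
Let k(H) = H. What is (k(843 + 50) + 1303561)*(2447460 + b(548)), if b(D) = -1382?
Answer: 3190796231412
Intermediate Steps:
(k(843 + 50) + 1303561)*(2447460 + b(548)) = ((843 + 50) + 1303561)*(2447460 - 1382) = (893 + 1303561)*2446078 = 1304454*2446078 = 3190796231412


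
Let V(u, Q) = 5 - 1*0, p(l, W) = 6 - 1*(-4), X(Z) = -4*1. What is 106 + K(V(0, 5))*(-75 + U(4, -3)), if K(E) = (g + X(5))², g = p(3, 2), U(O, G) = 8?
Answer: -2306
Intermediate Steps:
X(Z) = -4
p(l, W) = 10 (p(l, W) = 6 + 4 = 10)
g = 10
V(u, Q) = 5 (V(u, Q) = 5 + 0 = 5)
K(E) = 36 (K(E) = (10 - 4)² = 6² = 36)
106 + K(V(0, 5))*(-75 + U(4, -3)) = 106 + 36*(-75 + 8) = 106 + 36*(-67) = 106 - 2412 = -2306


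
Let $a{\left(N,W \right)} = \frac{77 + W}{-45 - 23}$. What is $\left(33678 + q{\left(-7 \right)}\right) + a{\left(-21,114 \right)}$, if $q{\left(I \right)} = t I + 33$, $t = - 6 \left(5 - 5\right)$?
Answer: $\frac{2292157}{68} \approx 33708.0$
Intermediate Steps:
$a{\left(N,W \right)} = - \frac{77}{68} - \frac{W}{68}$ ($a{\left(N,W \right)} = \frac{77 + W}{-68} = \left(77 + W\right) \left(- \frac{1}{68}\right) = - \frac{77}{68} - \frac{W}{68}$)
$t = 0$ ($t = \left(-6\right) 0 = 0$)
$q{\left(I \right)} = 33$ ($q{\left(I \right)} = 0 I + 33 = 0 + 33 = 33$)
$\left(33678 + q{\left(-7 \right)}\right) + a{\left(-21,114 \right)} = \left(33678 + 33\right) - \frac{191}{68} = 33711 - \frac{191}{68} = \frac{2292157}{68}$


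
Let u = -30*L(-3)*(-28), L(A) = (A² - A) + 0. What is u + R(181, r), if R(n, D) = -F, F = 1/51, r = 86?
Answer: 514079/51 ≈ 10080.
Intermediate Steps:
F = 1/51 ≈ 0.019608
L(A) = A² - A
R(n, D) = -1/51 (R(n, D) = -1*1/51 = -1/51)
u = 10080 (u = -(-90)*(-1 - 3)*(-28) = -(-90)*(-4)*(-28) = -30*12*(-28) = -360*(-28) = 10080)
u + R(181, r) = 10080 - 1/51 = 514079/51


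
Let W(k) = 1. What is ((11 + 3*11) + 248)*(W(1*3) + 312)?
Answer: 91396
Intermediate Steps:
((11 + 3*11) + 248)*(W(1*3) + 312) = ((11 + 3*11) + 248)*(1 + 312) = ((11 + 33) + 248)*313 = (44 + 248)*313 = 292*313 = 91396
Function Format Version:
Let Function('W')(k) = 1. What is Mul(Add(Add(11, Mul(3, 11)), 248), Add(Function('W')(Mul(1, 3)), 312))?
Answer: 91396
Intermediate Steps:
Mul(Add(Add(11, Mul(3, 11)), 248), Add(Function('W')(Mul(1, 3)), 312)) = Mul(Add(Add(11, Mul(3, 11)), 248), Add(1, 312)) = Mul(Add(Add(11, 33), 248), 313) = Mul(Add(44, 248), 313) = Mul(292, 313) = 91396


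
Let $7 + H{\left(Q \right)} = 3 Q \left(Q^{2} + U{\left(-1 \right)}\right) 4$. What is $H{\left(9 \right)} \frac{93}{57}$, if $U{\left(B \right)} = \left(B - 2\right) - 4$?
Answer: $\frac{247535}{19} \approx 13028.0$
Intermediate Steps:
$U{\left(B \right)} = -6 + B$ ($U{\left(B \right)} = \left(-2 + B\right) - 4 = -6 + B$)
$H{\left(Q \right)} = -7 + 3 Q \left(-28 + 4 Q^{2}\right)$ ($H{\left(Q \right)} = -7 + 3 Q \left(Q^{2} - 7\right) 4 = -7 + 3 Q \left(-7 + Q^{2}\right) 4 = -7 + 3 Q \left(-28 + 4 Q^{2}\right)$)
$H{\left(9 \right)} \frac{93}{57} = \left(-7 - 756 + 12 \cdot 9^{3}\right) \frac{93}{57} = \left(-7 - 756 + 12 \cdot 729\right) 93 \cdot \frac{1}{57} = \left(-7 - 756 + 8748\right) \frac{31}{19} = 7985 \cdot \frac{31}{19} = \frac{247535}{19}$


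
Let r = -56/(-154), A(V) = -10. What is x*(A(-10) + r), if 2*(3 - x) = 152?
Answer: 7738/11 ≈ 703.45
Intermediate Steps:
x = -73 (x = 3 - 1/2*152 = 3 - 76 = -73)
r = 4/11 (r = -56*(-1/154) = 4/11 ≈ 0.36364)
x*(A(-10) + r) = -73*(-10 + 4/11) = -73*(-106/11) = 7738/11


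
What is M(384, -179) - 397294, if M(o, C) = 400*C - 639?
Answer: -469533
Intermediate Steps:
M(o, C) = -639 + 400*C
M(384, -179) - 397294 = (-639 + 400*(-179)) - 397294 = (-639 - 71600) - 397294 = -72239 - 397294 = -469533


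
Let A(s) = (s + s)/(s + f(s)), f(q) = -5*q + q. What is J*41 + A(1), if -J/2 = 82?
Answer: -20174/3 ≈ -6724.7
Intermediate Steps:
f(q) = -4*q
A(s) = -⅔ (A(s) = (s + s)/(s - 4*s) = (2*s)/((-3*s)) = (2*s)*(-1/(3*s)) = -⅔)
J = -164 (J = -2*82 = -164)
J*41 + A(1) = -164*41 - ⅔ = -6724 - ⅔ = -20174/3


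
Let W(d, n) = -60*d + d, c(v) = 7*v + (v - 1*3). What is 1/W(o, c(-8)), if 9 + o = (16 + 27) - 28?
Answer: -1/354 ≈ -0.0028249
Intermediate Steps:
c(v) = -3 + 8*v (c(v) = 7*v + (v - 3) = 7*v + (-3 + v) = -3 + 8*v)
o = 6 (o = -9 + ((16 + 27) - 28) = -9 + (43 - 28) = -9 + 15 = 6)
W(d, n) = -59*d
1/W(o, c(-8)) = 1/(-59*6) = 1/(-354) = -1/354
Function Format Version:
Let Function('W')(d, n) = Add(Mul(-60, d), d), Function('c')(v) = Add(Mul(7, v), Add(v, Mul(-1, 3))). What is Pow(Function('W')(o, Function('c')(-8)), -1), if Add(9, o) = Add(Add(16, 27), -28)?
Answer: Rational(-1, 354) ≈ -0.0028249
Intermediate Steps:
Function('c')(v) = Add(-3, Mul(8, v)) (Function('c')(v) = Add(Mul(7, v), Add(v, -3)) = Add(Mul(7, v), Add(-3, v)) = Add(-3, Mul(8, v)))
o = 6 (o = Add(-9, Add(Add(16, 27), -28)) = Add(-9, Add(43, -28)) = Add(-9, 15) = 6)
Function('W')(d, n) = Mul(-59, d)
Pow(Function('W')(o, Function('c')(-8)), -1) = Pow(Mul(-59, 6), -1) = Pow(-354, -1) = Rational(-1, 354)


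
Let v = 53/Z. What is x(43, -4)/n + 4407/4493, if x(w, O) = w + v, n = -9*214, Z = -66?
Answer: 547687207/571132188 ≈ 0.95895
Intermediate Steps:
n = -1926
v = -53/66 (v = 53/(-66) = 53*(-1/66) = -53/66 ≈ -0.80303)
x(w, O) = -53/66 + w (x(w, O) = w - 53/66 = -53/66 + w)
x(43, -4)/n + 4407/4493 = (-53/66 + 43)/(-1926) + 4407/4493 = (2785/66)*(-1/1926) + 4407*(1/4493) = -2785/127116 + 4407/4493 = 547687207/571132188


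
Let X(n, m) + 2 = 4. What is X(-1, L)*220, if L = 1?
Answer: 440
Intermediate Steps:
X(n, m) = 2 (X(n, m) = -2 + 4 = 2)
X(-1, L)*220 = 2*220 = 440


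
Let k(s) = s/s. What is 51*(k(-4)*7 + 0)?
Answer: 357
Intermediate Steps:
k(s) = 1
51*(k(-4)*7 + 0) = 51*(1*7 + 0) = 51*(7 + 0) = 51*7 = 357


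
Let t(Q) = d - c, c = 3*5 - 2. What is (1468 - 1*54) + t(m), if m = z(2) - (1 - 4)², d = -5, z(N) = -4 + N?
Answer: 1396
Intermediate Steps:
c = 13 (c = 15 - 2 = 13)
m = -11 (m = (-4 + 2) - (1 - 4)² = -2 - 1*(-3)² = -2 - 1*9 = -2 - 9 = -11)
t(Q) = -18 (t(Q) = -5 - 1*13 = -5 - 13 = -18)
(1468 - 1*54) + t(m) = (1468 - 1*54) - 18 = (1468 - 54) - 18 = 1414 - 18 = 1396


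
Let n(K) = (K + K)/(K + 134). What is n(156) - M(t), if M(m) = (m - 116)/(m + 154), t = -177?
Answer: -38897/3335 ≈ -11.663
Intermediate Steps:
n(K) = 2*K/(134 + K) (n(K) = (2*K)/(134 + K) = 2*K/(134 + K))
M(m) = (-116 + m)/(154 + m)
n(156) - M(t) = 2*156/(134 + 156) - (-116 - 177)/(154 - 177) = 2*156/290 - (-293)/(-23) = 2*156*(1/290) - (-1)*(-293)/23 = 156/145 - 1*293/23 = 156/145 - 293/23 = -38897/3335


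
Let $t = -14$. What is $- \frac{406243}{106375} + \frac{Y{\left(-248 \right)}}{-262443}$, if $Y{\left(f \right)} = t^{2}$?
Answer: $- \frac{106636481149}{27917374125} \approx -3.8197$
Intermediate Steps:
$Y{\left(f \right)} = 196$ ($Y{\left(f \right)} = \left(-14\right)^{2} = 196$)
$- \frac{406243}{106375} + \frac{Y{\left(-248 \right)}}{-262443} = - \frac{406243}{106375} + \frac{196}{-262443} = \left(-406243\right) \frac{1}{106375} + 196 \left(- \frac{1}{262443}\right) = - \frac{406243}{106375} - \frac{196}{262443} = - \frac{106636481149}{27917374125}$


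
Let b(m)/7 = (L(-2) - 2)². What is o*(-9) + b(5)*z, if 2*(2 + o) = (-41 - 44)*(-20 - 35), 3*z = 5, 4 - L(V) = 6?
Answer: -124997/6 ≈ -20833.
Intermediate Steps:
L(V) = -2 (L(V) = 4 - 1*6 = 4 - 6 = -2)
z = 5/3 (z = (⅓)*5 = 5/3 ≈ 1.6667)
b(m) = 112 (b(m) = 7*(-2 - 2)² = 7*(-4)² = 7*16 = 112)
o = 4671/2 (o = -2 + ((-41 - 44)*(-20 - 35))/2 = -2 + (-85*(-55))/2 = -2 + (½)*4675 = -2 + 4675/2 = 4671/2 ≈ 2335.5)
o*(-9) + b(5)*z = (4671/2)*(-9) + 112*(5/3) = -42039/2 + 560/3 = -124997/6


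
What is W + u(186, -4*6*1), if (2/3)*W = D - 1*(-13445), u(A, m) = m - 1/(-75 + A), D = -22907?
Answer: -1578088/111 ≈ -14217.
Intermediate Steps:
W = -14193 (W = 3*(-22907 - 1*(-13445))/2 = 3*(-22907 + 13445)/2 = (3/2)*(-9462) = -14193)
W + u(186, -4*6*1) = -14193 + (-1 - 75*(-4*6) + 186*(-4*6*1))/(-75 + 186) = -14193 + (-1 - (-1800) + 186*(-24*1))/111 = -14193 + (-1 - 75*(-24) + 186*(-24))/111 = -14193 + (-1 + 1800 - 4464)/111 = -14193 + (1/111)*(-2665) = -14193 - 2665/111 = -1578088/111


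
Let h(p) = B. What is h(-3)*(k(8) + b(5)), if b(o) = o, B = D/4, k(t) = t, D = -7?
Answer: -91/4 ≈ -22.750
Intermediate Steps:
B = -7/4 ≈ -1.7500
h(p) = -7/4
h(-3)*(k(8) + b(5)) = -7*(8 + 5)/4 = -7/4*13 = -91/4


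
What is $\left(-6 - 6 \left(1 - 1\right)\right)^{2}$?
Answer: $36$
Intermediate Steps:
$\left(-6 - 6 \left(1 - 1\right)\right)^{2} = \left(-6 - 0\right)^{2} = \left(-6 + 0\right)^{2} = \left(-6\right)^{2} = 36$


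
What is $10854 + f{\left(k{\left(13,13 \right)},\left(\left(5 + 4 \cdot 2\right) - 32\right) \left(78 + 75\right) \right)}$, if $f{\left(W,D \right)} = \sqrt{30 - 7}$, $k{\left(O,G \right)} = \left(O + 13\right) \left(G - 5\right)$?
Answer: $10854 + \sqrt{23} \approx 10859.0$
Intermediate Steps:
$k{\left(O,G \right)} = \left(-5 + G\right) \left(13 + O\right)$ ($k{\left(O,G \right)} = \left(13 + O\right) \left(-5 + G\right) = \left(-5 + G\right) \left(13 + O\right)$)
$f{\left(W,D \right)} = \sqrt{23}$
$10854 + f{\left(k{\left(13,13 \right)},\left(\left(5 + 4 \cdot 2\right) - 32\right) \left(78 + 75\right) \right)} = 10854 + \sqrt{23}$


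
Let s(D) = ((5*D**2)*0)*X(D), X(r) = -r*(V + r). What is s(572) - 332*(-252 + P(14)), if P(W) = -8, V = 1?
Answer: 86320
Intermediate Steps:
X(r) = -r*(1 + r)
s(D) = 0 (s(D) = ((5*D**2)*0)*(-D*(1 + D)) = 0*(-D*(1 + D)) = 0)
s(572) - 332*(-252 + P(14)) = 0 - 332*(-252 - 8) = 0 - 332*(-260) = 0 - 1*(-86320) = 0 + 86320 = 86320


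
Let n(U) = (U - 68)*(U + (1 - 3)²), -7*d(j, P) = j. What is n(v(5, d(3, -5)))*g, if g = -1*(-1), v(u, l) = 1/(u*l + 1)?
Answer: -13775/64 ≈ -215.23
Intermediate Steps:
d(j, P) = -j/7
v(u, l) = 1/(1 + l*u) (v(u, l) = 1/(l*u + 1) = 1/(1 + l*u))
g = 1
n(U) = (-68 + U)*(4 + U) (n(U) = (-68 + U)*(U + (-2)²) = (-68 + U)*(U + 4) = (-68 + U)*(4 + U))
n(v(5, d(3, -5)))*g = (-272 + (1/(1 - ⅐*3*5))² - 64/(1 - ⅐*3*5))*1 = (-272 + (1/(1 - 3/7*5))² - 64/(1 - 3/7*5))*1 = (-272 + (1/(1 - 15/7))² - 64/(1 - 15/7))*1 = (-272 + (1/(-8/7))² - 64/(-8/7))*1 = (-272 + (-7/8)² - 64*(-7/8))*1 = (-272 + 49/64 + 56)*1 = -13775/64*1 = -13775/64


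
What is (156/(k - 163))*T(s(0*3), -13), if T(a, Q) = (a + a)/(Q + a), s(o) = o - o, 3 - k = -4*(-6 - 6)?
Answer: 0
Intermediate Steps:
k = -45 (k = 3 - (-4)*(-6 - 6) = 3 - (-4)*(-12) = 3 - 1*48 = 3 - 48 = -45)
s(o) = 0
T(a, Q) = 2*a/(Q + a) (T(a, Q) = (2*a)/(Q + a) = 2*a/(Q + a))
(156/(k - 163))*T(s(0*3), -13) = (156/(-45 - 163))*(2*0/(-13 + 0)) = (156/(-208))*(2*0/(-13)) = (156*(-1/208))*(2*0*(-1/13)) = -¾*0 = 0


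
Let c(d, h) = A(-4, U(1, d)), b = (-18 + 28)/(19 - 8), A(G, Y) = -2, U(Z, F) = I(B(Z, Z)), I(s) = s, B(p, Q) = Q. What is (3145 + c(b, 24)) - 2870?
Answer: 273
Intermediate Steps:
U(Z, F) = Z
b = 10/11 ≈ 0.90909
c(d, h) = -2
(3145 + c(b, 24)) - 2870 = (3145 - 2) - 2870 = 3143 - 2870 = 273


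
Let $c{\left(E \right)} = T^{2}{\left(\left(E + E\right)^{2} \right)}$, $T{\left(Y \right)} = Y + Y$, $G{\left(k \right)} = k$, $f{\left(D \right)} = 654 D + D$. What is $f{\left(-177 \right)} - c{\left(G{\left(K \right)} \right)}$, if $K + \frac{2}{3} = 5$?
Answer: $- \frac{11218639}{81} \approx -1.385 \cdot 10^{5}$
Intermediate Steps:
$K = \frac{13}{3}$ ($K = - \frac{2}{3} + 5 = \frac{13}{3} \approx 4.3333$)
$f{\left(D \right)} = 655 D$
$T{\left(Y \right)} = 2 Y$
$c{\left(E \right)} = 64 E^{4}$ ($c{\left(E \right)} = \left(2 \left(E + E\right)^{2}\right)^{2} = \left(2 \left(2 E\right)^{2}\right)^{2} = \left(2 \cdot 4 E^{2}\right)^{2} = \left(8 E^{2}\right)^{2} = 64 E^{4}$)
$f{\left(-177 \right)} - c{\left(G{\left(K \right)} \right)} = 655 \left(-177\right) - 64 \left(\frac{13}{3}\right)^{4} = -115935 - 64 \cdot \frac{28561}{81} = -115935 - \frac{1827904}{81} = - \frac{11218639}{81}$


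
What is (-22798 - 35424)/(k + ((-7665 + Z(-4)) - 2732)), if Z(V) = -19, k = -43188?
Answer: 29111/26802 ≈ 1.0862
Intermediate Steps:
(-22798 - 35424)/(k + ((-7665 + Z(-4)) - 2732)) = (-22798 - 35424)/(-43188 + ((-7665 - 19) - 2732)) = -58222/(-43188 + (-7684 - 2732)) = -58222/(-43188 - 10416) = -58222/(-53604) = -58222*(-1/53604) = 29111/26802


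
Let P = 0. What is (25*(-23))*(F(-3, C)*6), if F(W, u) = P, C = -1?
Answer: 0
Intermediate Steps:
F(W, u) = 0
(25*(-23))*(F(-3, C)*6) = (25*(-23))*(0*6) = -575*0 = 0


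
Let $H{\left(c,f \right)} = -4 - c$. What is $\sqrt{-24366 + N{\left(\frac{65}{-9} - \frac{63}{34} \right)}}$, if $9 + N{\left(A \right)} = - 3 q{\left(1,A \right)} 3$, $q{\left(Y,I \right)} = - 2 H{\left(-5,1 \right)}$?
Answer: $i \sqrt{24357} \approx 156.07 i$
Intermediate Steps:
$q{\left(Y,I \right)} = -2$ ($q{\left(Y,I \right)} = - 2 \left(-4 - -5\right) = - 2 \left(-4 + 5\right) = \left(-2\right) 1 = -2$)
$N{\left(A \right)} = 9$ ($N{\left(A \right)} = -9 + \left(-3\right) \left(-2\right) 3 = -9 + 6 \cdot 3 = -9 + 18 = 9$)
$\sqrt{-24366 + N{\left(\frac{65}{-9} - \frac{63}{34} \right)}} = \sqrt{-24366 + 9} = \sqrt{-24357} = i \sqrt{24357}$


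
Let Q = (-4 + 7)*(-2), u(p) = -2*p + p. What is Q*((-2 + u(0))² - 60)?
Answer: 336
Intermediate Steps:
u(p) = -p
Q = -6 (Q = 3*(-2) = -6)
Q*((-2 + u(0))² - 60) = -6*((-2 - 1*0)² - 60) = -6*((-2 + 0)² - 60) = -6*((-2)² - 60) = -6*(4 - 60) = -6*(-56) = 336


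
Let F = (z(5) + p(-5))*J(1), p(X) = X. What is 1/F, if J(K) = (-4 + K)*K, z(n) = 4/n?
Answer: 5/63 ≈ 0.079365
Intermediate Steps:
J(K) = K*(-4 + K)
F = 63/5 (F = (4/5 - 5)*(1*(-4 + 1)) = (4*(⅕) - 5)*(1*(-3)) = (⅘ - 5)*(-3) = -21/5*(-3) = 63/5 ≈ 12.600)
1/F = 1/(63/5) = 5/63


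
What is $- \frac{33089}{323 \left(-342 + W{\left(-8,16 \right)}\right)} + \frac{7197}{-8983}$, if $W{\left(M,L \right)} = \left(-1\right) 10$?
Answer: $- \frac{521031625}{1021331168} \approx -0.51015$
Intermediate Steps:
$W{\left(M,L \right)} = -10$
$- \frac{33089}{323 \left(-342 + W{\left(-8,16 \right)}\right)} + \frac{7197}{-8983} = - \frac{33089}{323 \left(-342 - 10\right)} + \frac{7197}{-8983} = - \frac{33089}{323 \left(-352\right)} + 7197 \left(- \frac{1}{8983}\right) = - \frac{33089}{-113696} - \frac{7197}{8983} = \left(-33089\right) \left(- \frac{1}{113696}\right) - \frac{7197}{8983} = \frac{33089}{113696} - \frac{7197}{8983} = - \frac{521031625}{1021331168}$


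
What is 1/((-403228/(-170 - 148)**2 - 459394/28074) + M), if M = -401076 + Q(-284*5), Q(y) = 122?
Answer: -118289799/47431175400818 ≈ -2.4939e-6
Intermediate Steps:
M = -400954 (M = -401076 + 122 = -400954)
1/((-403228/(-170 - 148)**2 - 459394/28074) + M) = 1/((-403228/(-170 - 148)**2 - 459394/28074) - 400954) = 1/((-403228/((-318)**2) - 459394*1/28074) - 400954) = 1/((-403228/101124 - 229697/14037) - 400954) = 1/((-403228*1/101124 - 229697/14037) - 400954) = 1/((-100807/25281 - 229697/14037) - 400954) = 1/(-2407332572/118289799 - 400954) = 1/(-47431175400818/118289799) = -118289799/47431175400818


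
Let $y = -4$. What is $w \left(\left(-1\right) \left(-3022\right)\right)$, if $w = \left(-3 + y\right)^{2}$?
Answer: $148078$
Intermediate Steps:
$w = 49$ ($w = \left(-3 - 4\right)^{2} = \left(-7\right)^{2} = 49$)
$w \left(\left(-1\right) \left(-3022\right)\right) = 49 \left(\left(-1\right) \left(-3022\right)\right) = 49 \cdot 3022 = 148078$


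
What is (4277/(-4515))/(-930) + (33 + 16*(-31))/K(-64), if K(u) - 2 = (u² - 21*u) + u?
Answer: -68611148/806498325 ≈ -0.085073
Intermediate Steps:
K(u) = 2 + u² - 20*u (K(u) = 2 + ((u² - 21*u) + u) = 2 + (u² - 20*u) = 2 + u² - 20*u)
(4277/(-4515))/(-930) + (33 + 16*(-31))/K(-64) = (4277/(-4515))/(-930) + (33 + 16*(-31))/(2 + (-64)² - 20*(-64)) = (4277*(-1/4515))*(-1/930) + (33 - 496)/(2 + 4096 + 1280) = -611/645*(-1/930) - 463/5378 = 611/599850 - 463*1/5378 = 611/599850 - 463/5378 = -68611148/806498325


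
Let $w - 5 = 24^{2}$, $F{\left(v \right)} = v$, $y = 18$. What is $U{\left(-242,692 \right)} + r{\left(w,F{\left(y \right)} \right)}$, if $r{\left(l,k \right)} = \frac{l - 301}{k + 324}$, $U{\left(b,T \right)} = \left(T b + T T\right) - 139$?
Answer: $\frac{53225771}{171} \approx 3.1126 \cdot 10^{5}$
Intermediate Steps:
$U{\left(b,T \right)} = -139 + T^{2} + T b$ ($U{\left(b,T \right)} = \left(T b + T^{2}\right) - 139 = \left(T^{2} + T b\right) - 139 = -139 + T^{2} + T b$)
$w = 581$ ($w = 5 + 24^{2} = 5 + 576 = 581$)
$r{\left(l,k \right)} = \frac{-301 + l}{324 + k}$
$U{\left(-242,692 \right)} + r{\left(w,F{\left(y \right)} \right)} = \left(-139 + 692^{2} + 692 \left(-242\right)\right) + \frac{-301 + 581}{324 + 18} = \left(-139 + 478864 - 167464\right) + \frac{1}{342} \cdot 280 = 311261 + \frac{1}{342} \cdot 280 = 311261 + \frac{140}{171} = \frac{53225771}{171}$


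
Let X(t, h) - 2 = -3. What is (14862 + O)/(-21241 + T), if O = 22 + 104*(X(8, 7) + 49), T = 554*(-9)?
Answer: -19876/26227 ≈ -0.75784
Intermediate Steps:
X(t, h) = -1 (X(t, h) = 2 - 3 = -1)
T = -4986
O = 5014 (O = 22 + 104*(-1 + 49) = 22 + 104*48 = 22 + 4992 = 5014)
(14862 + O)/(-21241 + T) = (14862 + 5014)/(-21241 - 4986) = 19876/(-26227) = 19876*(-1/26227) = -19876/26227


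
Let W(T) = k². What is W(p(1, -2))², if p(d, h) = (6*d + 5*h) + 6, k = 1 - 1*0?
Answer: 1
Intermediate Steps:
k = 1 (k = 1 + 0 = 1)
p(d, h) = 6 + 5*h + 6*d (p(d, h) = (5*h + 6*d) + 6 = 6 + 5*h + 6*d)
W(T) = 1 (W(T) = 1² = 1)
W(p(1, -2))² = 1² = 1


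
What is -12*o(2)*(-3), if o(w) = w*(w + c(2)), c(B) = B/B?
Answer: 216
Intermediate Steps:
c(B) = 1
o(w) = w*(1 + w) (o(w) = w*(w + 1) = w*(1 + w))
-12*o(2)*(-3) = -24*(1 + 2)*(-3) = -24*3*(-3) = -12*6*(-3) = -72*(-3) = 216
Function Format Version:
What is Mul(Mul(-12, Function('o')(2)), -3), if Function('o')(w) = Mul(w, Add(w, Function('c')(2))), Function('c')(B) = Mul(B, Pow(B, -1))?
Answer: 216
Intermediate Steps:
Function('c')(B) = 1
Function('o')(w) = Mul(w, Add(1, w)) (Function('o')(w) = Mul(w, Add(w, 1)) = Mul(w, Add(1, w)))
Mul(Mul(-12, Function('o')(2)), -3) = Mul(Mul(-12, Mul(2, Add(1, 2))), -3) = Mul(Mul(-12, Mul(2, 3)), -3) = Mul(Mul(-12, 6), -3) = Mul(-72, -3) = 216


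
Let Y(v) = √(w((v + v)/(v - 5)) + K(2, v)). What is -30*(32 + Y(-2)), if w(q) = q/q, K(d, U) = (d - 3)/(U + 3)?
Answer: -960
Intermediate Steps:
K(d, U) = (-3 + d)/(3 + U)
w(q) = 1
Y(v) = √(1 - 1/(3 + v)) (Y(v) = √(1 + (-3 + 2)/(3 + v)) = √(1 - 1/(3 + v)))
-30*(32 + Y(-2)) = -30*(32 + √((2 - 2)/(3 - 2))) = -30*(32 + √(0/1)) = -30*(32 + √(1*0)) = -30*(32 + √0) = -30*(32 + 0) = -30*32 = -960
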